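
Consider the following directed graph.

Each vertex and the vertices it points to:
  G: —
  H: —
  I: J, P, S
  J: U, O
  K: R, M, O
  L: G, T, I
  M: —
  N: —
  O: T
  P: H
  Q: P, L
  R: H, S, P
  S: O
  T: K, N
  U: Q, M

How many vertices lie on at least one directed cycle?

10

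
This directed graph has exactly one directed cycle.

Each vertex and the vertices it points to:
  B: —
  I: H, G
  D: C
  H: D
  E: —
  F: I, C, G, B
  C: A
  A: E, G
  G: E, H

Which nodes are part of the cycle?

DFS with gray/black marking from C:
C gray
  A gray
    E gray
    E black
    G gray
      G→E: E black — skip
      H gray
        D gray
          D→C: C is gray → back edge
Back edge closes the cycle C → A → G → H → D → C; its vertices are {A, C, D, G, H}.

A, C, D, G, H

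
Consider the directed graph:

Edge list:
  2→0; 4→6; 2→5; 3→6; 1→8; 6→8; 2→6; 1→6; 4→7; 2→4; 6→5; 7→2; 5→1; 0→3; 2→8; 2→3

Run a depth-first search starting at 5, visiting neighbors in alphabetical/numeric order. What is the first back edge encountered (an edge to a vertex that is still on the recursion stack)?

6→5

DFS from 5 (visiting neighbors in alphabetical/numeric order); mark gray on enter, black on exit:
5 gray
  1 gray
    6 gray
      6→5: 5 is gray → back edge
First back edge: 6 → 5.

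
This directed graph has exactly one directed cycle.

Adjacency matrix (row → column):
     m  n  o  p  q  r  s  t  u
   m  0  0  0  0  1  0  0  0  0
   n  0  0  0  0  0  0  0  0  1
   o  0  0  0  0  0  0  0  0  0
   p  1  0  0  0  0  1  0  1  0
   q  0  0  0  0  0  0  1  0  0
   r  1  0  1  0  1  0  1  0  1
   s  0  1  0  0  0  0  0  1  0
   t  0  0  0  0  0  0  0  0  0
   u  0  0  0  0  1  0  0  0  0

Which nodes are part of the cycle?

DFS with gray/black marking from u:
u gray
  q gray
    s gray
      n gray
        n→u: u is gray → back edge
Back edge closes the cycle u → q → s → n → u; its vertices are {n, q, s, u}.

n, q, s, u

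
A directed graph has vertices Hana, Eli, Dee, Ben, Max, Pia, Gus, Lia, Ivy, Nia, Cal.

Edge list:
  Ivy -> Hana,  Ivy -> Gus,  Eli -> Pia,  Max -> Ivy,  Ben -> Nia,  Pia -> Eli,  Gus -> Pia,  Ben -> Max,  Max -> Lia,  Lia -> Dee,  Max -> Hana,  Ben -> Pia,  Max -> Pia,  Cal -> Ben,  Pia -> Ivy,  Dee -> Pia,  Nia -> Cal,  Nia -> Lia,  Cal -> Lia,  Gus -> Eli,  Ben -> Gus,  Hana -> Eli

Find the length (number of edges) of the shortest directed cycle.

For each vertex v, BFS finds the shortest path from v back to v.
The shortest such closed walk is Eli → Pia → Eli, length 2.

2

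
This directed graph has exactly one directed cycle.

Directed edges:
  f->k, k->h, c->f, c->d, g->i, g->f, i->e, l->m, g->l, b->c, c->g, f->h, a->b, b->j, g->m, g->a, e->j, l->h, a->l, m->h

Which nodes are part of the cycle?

DFS with gray/black marking from c:
c gray
  g gray
    a gray
      l gray
        m gray
          h gray
          h black
        m black
        l→h: h black — skip
      l black
      b gray
        j gray
        j black
        b→c: c is gray → back edge
Back edge closes the cycle c → g → a → b → c; its vertices are {a, b, c, g}.

a, b, c, g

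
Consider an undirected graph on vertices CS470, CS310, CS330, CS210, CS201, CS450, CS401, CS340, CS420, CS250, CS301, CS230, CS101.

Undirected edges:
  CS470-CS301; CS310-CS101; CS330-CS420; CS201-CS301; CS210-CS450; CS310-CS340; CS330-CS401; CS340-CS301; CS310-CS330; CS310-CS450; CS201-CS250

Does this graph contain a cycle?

No

DFS, tracking each vertex's parent; an edge to a visited non-parent vertex closes a cycle.
Start from CS470:
visit CS470 (parent –)
  visit CS301 (parent CS470)
    visit CS340 (parent CS301)
      visit CS310 (parent CS340)
        visit CS450 (parent CS310)
          visit CS210 (parent CS450)
            CS210–CS450: parent, skip
          CS450–CS310: parent, skip
        CS310–CS340: parent, skip
        visit CS101 (parent CS310)
          CS101–CS310: parent, skip
        visit CS330 (parent CS310)
          visit CS420 (parent CS330)
            CS420–CS330: parent, skip
          visit CS401 (parent CS330)
            CS401–CS330: parent, skip
          CS330–CS310: parent, skip
      CS340–CS301: parent, skip
    visit CS201 (parent CS301)
      visit CS250 (parent CS201)
        CS250–CS201: parent, skip
      CS201–CS301: parent, skip
    CS301–CS470: parent, skip
visit CS230 (parent –)
No non-parent visited neighbor found — the graph is a forest.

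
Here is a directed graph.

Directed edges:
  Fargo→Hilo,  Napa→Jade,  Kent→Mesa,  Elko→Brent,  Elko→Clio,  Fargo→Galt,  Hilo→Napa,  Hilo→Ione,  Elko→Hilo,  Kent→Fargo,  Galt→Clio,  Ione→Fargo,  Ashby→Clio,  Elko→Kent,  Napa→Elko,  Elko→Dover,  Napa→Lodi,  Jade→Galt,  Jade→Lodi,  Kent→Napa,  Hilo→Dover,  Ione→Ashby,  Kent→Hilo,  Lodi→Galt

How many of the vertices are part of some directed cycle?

6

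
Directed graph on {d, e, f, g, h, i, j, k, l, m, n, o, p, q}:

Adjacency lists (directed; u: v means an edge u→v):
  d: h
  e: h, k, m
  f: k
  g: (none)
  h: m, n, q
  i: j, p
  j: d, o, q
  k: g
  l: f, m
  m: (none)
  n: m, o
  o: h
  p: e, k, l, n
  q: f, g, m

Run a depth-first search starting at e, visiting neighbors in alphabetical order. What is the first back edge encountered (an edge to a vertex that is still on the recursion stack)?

DFS from e (visiting neighbors in alphabetical order); mark gray on enter, black on exit:
e gray
  h gray
    m gray
    m black
    n gray
      n→m: m black — skip
      o gray
        o→h: h is gray → back edge
First back edge: o → h.

o→h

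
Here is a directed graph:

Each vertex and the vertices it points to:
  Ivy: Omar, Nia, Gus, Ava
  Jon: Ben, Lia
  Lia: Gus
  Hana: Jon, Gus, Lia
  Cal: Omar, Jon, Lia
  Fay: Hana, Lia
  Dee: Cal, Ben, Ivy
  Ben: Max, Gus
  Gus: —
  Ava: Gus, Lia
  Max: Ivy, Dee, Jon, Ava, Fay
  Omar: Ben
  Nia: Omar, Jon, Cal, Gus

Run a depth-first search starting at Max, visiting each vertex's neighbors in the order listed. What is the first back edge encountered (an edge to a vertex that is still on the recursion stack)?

DFS from Max (visiting each vertex's neighbors in the order listed); mark gray on enter, black on exit:
Max gray
  Ivy gray
    Omar gray
      Ben gray
        Ben→Max: Max is gray → back edge
First back edge: Ben → Max.

Ben→Max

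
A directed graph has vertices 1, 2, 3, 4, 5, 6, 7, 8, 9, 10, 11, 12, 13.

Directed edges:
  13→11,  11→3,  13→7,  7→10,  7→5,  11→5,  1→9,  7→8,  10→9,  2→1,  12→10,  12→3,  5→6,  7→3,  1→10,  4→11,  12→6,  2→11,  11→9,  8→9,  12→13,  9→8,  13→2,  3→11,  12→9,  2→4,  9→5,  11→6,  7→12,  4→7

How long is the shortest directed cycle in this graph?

2

For each vertex v, BFS finds the shortest path from v back to v.
The shortest such closed walk is 3 → 11 → 3, length 2.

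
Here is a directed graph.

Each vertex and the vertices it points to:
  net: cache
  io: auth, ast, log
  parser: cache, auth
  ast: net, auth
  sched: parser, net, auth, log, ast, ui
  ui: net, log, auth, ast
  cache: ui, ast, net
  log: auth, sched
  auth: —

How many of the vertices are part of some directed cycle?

7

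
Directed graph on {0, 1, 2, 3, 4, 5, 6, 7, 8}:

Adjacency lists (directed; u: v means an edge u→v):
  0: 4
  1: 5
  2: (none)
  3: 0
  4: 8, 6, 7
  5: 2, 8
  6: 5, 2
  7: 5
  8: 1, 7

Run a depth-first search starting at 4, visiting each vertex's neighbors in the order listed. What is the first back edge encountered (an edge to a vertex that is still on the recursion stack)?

DFS from 4 (visiting each vertex's neighbors in the order listed); mark gray on enter, black on exit:
4 gray
  8 gray
    1 gray
      5 gray
        2 gray
        2 black
        5→8: 8 is gray → back edge
First back edge: 5 → 8.

5->8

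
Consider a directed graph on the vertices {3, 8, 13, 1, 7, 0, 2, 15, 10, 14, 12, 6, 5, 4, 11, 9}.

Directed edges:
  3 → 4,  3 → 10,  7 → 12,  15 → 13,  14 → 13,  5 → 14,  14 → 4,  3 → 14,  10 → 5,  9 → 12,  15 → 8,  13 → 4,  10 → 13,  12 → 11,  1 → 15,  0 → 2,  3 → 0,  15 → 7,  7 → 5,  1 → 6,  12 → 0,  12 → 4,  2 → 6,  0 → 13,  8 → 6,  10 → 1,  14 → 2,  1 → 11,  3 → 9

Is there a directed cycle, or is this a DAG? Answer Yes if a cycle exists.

No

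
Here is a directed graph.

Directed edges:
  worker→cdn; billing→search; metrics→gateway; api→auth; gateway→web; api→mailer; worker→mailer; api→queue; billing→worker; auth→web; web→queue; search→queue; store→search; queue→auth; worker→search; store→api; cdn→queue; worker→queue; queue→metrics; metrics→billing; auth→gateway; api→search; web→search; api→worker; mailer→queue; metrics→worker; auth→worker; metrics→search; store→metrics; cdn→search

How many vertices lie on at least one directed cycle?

A vertex is on a directed cycle iff it belongs to a strongly connected component of size ≥ 2 (or has a self-loop).
The vertices on cycles are {cdn, web, auth, queue, mailer, search, worker, billing, gateway, metrics} — 10 in total.

10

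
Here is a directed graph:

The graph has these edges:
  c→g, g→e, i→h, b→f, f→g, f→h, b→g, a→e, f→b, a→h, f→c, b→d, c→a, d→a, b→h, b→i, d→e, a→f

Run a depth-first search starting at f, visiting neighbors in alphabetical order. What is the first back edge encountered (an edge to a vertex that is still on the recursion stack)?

a→f

DFS from f (visiting neighbors in alphabetical order); mark gray on enter, black on exit:
f gray
  b gray
    d gray
      a gray
        e gray
        e black
        a→f: f is gray → back edge
First back edge: a → f.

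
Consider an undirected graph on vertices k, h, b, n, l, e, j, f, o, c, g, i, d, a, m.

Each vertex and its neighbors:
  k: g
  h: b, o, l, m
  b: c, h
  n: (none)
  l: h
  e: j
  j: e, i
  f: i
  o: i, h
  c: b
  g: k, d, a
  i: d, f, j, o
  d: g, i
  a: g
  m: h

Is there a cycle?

DFS, tracking each vertex's parent; an edge to a visited non-parent vertex closes a cycle.
Start from h:
visit h (parent –)
  visit b (parent h)
    visit c (parent b)
      c–b: parent, skip
    b–h: parent, skip
  visit o (parent h)
    visit i (parent o)
      visit d (parent i)
        visit g (parent d)
          visit k (parent g)
            k–g: parent, skip
          g–d: parent, skip
          visit a (parent g)
            a–g: parent, skip
        d–i: parent, skip
      visit f (parent i)
        f–i: parent, skip
      visit j (parent i)
        visit e (parent j)
          e–j: parent, skip
        j–i: parent, skip
      i–o: parent, skip
    o–h: parent, skip
  visit l (parent h)
    l–h: parent, skip
  visit m (parent h)
    m–h: parent, skip
visit n (parent –)
No non-parent visited neighbor found — the graph is a forest.

No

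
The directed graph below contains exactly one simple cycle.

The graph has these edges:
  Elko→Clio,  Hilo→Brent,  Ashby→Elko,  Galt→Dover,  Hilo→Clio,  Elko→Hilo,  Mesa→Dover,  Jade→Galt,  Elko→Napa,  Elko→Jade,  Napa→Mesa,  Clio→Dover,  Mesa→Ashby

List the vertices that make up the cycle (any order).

DFS with gray/black marking from Elko:
Elko gray
  Clio gray
    Dover gray
    Dover black
  Clio black
  Hilo gray
    Brent gray
    Brent black
    Hilo→Clio: Clio black — skip
  Hilo black
  Napa gray
    Mesa gray
      Ashby gray
        Ashby→Elko: Elko is gray → back edge
Back edge closes the cycle Elko → Napa → Mesa → Ashby → Elko; its vertices are {Elko, Mesa, Napa, Ashby}.

Elko, Mesa, Napa, Ashby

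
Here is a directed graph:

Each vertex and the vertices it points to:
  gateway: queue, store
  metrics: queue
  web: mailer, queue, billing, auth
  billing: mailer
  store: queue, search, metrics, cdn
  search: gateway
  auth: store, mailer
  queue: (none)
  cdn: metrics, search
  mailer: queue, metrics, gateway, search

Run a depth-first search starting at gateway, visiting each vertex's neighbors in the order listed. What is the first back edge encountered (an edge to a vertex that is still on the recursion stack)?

search→gateway

DFS from gateway (visiting each vertex's neighbors in the order listed); mark gray on enter, black on exit:
gateway gray
  queue gray
  queue black
  store gray
    store→queue: queue black — skip
    search gray
      search→gateway: gateway is gray → back edge
First back edge: search → gateway.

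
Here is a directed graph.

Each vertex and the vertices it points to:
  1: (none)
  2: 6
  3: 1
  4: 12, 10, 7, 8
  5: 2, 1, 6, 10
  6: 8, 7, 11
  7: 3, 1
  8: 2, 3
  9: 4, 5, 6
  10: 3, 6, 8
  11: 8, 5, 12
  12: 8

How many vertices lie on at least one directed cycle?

A vertex is on a directed cycle iff it belongs to a strongly connected component of size ≥ 2 (or has a self-loop).
The vertices on cycles are {2, 5, 6, 8, 10, 11, 12} — 7 in total.

7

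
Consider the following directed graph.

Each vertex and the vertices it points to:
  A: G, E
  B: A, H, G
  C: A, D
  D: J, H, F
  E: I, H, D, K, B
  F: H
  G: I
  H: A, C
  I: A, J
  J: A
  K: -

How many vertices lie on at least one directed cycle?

10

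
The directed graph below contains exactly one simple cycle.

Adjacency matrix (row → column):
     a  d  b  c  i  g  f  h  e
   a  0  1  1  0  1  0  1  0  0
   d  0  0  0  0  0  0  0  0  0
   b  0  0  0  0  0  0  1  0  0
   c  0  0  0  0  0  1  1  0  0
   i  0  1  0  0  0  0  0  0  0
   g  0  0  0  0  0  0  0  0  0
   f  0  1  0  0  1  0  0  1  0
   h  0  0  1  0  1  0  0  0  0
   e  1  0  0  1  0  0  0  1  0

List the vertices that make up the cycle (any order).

b, f, h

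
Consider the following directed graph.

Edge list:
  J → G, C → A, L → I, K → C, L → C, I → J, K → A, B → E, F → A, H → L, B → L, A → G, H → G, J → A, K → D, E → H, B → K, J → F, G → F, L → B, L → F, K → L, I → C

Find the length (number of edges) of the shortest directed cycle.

For each vertex v, BFS finds the shortest path from v back to v.
The shortest such closed walk is B → L → B, length 2.

2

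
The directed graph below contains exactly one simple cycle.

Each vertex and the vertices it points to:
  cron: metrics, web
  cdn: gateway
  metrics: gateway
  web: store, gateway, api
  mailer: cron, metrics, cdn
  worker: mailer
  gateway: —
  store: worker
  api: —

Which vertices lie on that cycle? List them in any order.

DFS with gray/black marking from mailer:
mailer gray
  cron gray
    metrics gray
      gateway gray
      gateway black
    metrics black
    web gray
      store gray
        worker gray
          worker→mailer: mailer is gray → back edge
Back edge closes the cycle mailer → cron → web → store → worker → mailer; its vertices are {web, cron, store, mailer, worker}.

web, cron, store, mailer, worker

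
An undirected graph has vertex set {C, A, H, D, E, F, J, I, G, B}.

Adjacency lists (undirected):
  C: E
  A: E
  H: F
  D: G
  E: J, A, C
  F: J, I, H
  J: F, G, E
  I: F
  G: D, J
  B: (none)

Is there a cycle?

DFS, tracking each vertex's parent; an edge to a visited non-parent vertex closes a cycle.
Start from B:
visit B (parent –)
visit C (parent –)
  visit E (parent C)
    visit J (parent E)
      visit F (parent J)
        F–J: parent, skip
        visit I (parent F)
          I–F: parent, skip
        visit H (parent F)
          H–F: parent, skip
      visit G (parent J)
        visit D (parent G)
          D–G: parent, skip
        G–J: parent, skip
      J–E: parent, skip
    visit A (parent E)
      A–E: parent, skip
    E–C: parent, skip
No non-parent visited neighbor found — the graph is a forest.

No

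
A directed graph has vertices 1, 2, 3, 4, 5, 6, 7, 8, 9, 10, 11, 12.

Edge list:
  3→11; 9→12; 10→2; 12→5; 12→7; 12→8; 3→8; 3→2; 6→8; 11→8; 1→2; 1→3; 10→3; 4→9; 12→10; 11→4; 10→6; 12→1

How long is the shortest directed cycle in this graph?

6

For each vertex v, BFS finds the shortest path from v back to v.
The shortest such closed walk is 4 → 9 → 12 → 10 → 3 → 11 → 4, length 6.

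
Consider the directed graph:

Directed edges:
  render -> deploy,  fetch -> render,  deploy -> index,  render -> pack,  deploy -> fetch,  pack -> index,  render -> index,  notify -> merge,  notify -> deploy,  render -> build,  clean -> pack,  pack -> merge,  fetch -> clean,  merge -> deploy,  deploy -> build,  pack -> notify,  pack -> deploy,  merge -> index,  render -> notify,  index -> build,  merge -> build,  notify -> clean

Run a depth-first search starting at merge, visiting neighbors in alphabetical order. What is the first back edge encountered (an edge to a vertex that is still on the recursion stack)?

DFS from merge (visiting neighbors in alphabetical order); mark gray on enter, black on exit:
merge gray
  build gray
  build black
  deploy gray
    deploy→build: build black — skip
    fetch gray
      clean gray
        pack gray
          pack→deploy: deploy is gray → back edge
First back edge: pack → deploy.

pack->deploy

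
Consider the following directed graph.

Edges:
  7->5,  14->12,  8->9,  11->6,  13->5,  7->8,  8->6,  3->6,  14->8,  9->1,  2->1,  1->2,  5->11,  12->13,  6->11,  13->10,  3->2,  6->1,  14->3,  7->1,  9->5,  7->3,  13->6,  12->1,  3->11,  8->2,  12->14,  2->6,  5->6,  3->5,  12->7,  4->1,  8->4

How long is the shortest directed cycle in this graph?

For each vertex v, BFS finds the shortest path from v back to v.
The shortest such closed walk is 12 → 14 → 12, length 2.

2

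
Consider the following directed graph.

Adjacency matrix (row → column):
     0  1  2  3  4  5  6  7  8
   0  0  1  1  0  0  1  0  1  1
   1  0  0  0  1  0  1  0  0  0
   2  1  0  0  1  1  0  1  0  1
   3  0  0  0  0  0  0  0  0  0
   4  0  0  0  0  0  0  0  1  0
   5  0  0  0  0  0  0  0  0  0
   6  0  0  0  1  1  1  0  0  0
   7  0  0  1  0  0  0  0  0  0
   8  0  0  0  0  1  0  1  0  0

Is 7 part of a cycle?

Yes

7 is on a cycle iff 7 can reach itself via ≥1 edge.
7 → 2 → 0 → 7 — yes.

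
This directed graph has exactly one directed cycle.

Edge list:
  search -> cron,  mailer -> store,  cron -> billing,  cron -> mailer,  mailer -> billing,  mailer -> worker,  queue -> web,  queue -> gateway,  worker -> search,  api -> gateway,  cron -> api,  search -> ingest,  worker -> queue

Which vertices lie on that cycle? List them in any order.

DFS with gray/black marking from mailer:
mailer gray
  store gray
  store black
  worker gray
    search gray
      ingest gray
      ingest black
      cron gray
        api gray
          gateway gray
          gateway black
        api black
        billing gray
        billing black
        cron→mailer: mailer is gray → back edge
Back edge closes the cycle mailer → worker → search → cron → mailer; its vertices are {cron, mailer, search, worker}.

cron, mailer, search, worker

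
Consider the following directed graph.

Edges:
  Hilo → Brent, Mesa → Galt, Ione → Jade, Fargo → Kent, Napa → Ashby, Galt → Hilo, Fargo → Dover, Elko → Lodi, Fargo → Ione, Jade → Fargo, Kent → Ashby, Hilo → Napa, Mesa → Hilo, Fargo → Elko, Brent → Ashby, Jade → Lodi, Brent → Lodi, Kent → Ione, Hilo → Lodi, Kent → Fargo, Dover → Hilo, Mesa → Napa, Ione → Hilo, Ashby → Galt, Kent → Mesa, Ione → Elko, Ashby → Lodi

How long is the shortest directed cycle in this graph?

For each vertex v, BFS finds the shortest path from v back to v.
The shortest such closed walk is Kent → Fargo → Kent, length 2.

2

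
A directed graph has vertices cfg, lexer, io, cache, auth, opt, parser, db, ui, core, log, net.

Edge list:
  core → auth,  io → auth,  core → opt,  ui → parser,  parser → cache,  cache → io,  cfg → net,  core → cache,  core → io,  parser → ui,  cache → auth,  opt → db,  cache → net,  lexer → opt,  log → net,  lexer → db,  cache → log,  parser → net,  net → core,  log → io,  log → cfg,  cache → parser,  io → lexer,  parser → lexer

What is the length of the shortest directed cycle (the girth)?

For each vertex v, BFS finds the shortest path from v back to v.
The shortest such closed walk is cache → parser → cache, length 2.

2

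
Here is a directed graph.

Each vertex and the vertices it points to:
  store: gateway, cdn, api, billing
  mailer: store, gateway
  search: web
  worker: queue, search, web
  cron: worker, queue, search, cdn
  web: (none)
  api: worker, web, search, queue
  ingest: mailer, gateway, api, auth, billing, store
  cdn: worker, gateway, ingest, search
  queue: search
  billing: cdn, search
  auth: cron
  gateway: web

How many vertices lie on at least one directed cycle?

A vertex is on a directed cycle iff it belongs to a strongly connected component of size ≥ 2 (or has a self-loop).
The vertices on cycles are {cdn, auth, cron, store, ingest, mailer, billing} — 7 in total.

7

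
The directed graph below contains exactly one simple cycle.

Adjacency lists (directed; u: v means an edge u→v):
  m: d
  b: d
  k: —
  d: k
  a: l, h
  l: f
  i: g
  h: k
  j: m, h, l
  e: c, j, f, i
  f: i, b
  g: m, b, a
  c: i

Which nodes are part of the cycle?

a, f, g, i, l

DFS with gray/black marking from f:
f gray
  i gray
    g gray
      m gray
        d gray
          k gray
          k black
        d black
      m black
      b gray
        b→d: d black — skip
      b black
      a gray
        l gray
          l→f: f is gray → back edge
Back edge closes the cycle f → i → g → a → l → f; its vertices are {a, f, g, i, l}.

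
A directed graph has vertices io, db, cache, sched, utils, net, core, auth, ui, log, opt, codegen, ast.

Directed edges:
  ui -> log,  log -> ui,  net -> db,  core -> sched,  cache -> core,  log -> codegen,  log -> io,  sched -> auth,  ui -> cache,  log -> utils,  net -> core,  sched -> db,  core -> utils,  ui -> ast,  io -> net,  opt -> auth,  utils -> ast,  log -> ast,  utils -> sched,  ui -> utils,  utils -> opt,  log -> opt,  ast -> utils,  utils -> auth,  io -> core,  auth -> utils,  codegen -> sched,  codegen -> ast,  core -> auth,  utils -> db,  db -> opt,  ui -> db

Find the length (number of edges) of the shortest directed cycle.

For each vertex v, BFS finds the shortest path from v back to v.
The shortest such closed walk is log → ui → log, length 2.

2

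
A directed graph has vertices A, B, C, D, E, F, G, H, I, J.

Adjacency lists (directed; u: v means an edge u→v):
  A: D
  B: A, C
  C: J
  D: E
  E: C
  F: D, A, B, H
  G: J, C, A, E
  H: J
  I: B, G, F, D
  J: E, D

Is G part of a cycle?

No

G lies on a cycle iff there is a path from G back to itself.
Exploring from G, it never reaches itself; equivalently, its strongly connected component is a singleton.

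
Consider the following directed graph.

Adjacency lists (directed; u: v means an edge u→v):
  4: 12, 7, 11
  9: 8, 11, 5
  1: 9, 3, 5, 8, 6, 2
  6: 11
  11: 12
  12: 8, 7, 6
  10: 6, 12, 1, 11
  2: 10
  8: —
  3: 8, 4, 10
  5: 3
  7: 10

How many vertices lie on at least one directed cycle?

A vertex is on a directed cycle iff it belongs to a strongly connected component of size ≥ 2 (or has a self-loop).
The vertices on cycles are {1, 2, 3, 4, 5, 6, 7, 9, 10, 11, 12} — 11 in total.

11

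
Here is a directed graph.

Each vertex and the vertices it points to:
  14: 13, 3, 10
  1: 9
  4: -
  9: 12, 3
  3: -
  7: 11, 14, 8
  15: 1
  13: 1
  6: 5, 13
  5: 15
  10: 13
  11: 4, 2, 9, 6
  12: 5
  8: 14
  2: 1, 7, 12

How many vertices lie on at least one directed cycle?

8

A vertex is on a directed cycle iff it belongs to a strongly connected component of size ≥ 2 (or has a self-loop).
The vertices on cycles are {1, 2, 5, 7, 9, 11, 12, 15} — 8 in total.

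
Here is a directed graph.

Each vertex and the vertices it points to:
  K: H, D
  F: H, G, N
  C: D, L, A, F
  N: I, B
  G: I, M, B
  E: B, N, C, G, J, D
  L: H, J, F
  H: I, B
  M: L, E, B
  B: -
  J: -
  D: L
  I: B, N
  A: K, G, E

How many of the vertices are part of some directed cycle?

11

A vertex is on a directed cycle iff it belongs to a strongly connected component of size ≥ 2 (or has a self-loop).
The vertices on cycles are {A, C, D, E, F, G, I, K, L, M, N} — 11 in total.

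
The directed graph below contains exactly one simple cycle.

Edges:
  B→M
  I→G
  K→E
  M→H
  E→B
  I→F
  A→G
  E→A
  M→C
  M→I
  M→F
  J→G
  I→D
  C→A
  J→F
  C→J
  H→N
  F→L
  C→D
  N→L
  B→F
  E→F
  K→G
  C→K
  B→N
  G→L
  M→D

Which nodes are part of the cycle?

DFS with gray/black marking from M:
M gray
  I gray
    D gray
    D black
    G gray
      L gray
      L black
    G black
    F gray
      F→L: L black — skip
    F black
  I black
  M→D: D black — skip
  H gray
    N gray
      N→L: L black — skip
    N black
  H black
  M→F: F black — skip
  C gray
    K gray
      E gray
        A gray
          A→G: G black — skip
        A black
        E→F: F black — skip
        B gray
          B→F: F black — skip
          B→M: M is gray → back edge
Back edge closes the cycle M → C → K → E → B → M; its vertices are {B, C, E, K, M}.

B, C, E, K, M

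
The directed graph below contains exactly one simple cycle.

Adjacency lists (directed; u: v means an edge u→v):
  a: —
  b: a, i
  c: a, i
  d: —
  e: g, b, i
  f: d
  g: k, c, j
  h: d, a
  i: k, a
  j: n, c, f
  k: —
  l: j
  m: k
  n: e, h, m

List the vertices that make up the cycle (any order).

DFS with gray/black marking from j:
j gray
  n gray
    e gray
      g gray
        k gray
        k black
        c gray
          a gray
          a black
          i gray
            i→k: k black — skip
            i→a: a black — skip
          i black
        c black
        g→j: j is gray → back edge
Back edge closes the cycle j → n → e → g → j; its vertices are {e, g, j, n}.

e, g, j, n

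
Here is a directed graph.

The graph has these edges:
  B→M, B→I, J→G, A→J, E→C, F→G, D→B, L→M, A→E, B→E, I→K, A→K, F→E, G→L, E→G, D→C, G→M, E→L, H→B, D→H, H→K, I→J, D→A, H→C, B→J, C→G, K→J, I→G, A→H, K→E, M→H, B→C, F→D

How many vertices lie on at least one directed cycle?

A vertex is on a directed cycle iff it belongs to a strongly connected component of size ≥ 2 (or has a self-loop).
The vertices on cycles are {B, C, E, G, H, I, J, K, L, M} — 10 in total.

10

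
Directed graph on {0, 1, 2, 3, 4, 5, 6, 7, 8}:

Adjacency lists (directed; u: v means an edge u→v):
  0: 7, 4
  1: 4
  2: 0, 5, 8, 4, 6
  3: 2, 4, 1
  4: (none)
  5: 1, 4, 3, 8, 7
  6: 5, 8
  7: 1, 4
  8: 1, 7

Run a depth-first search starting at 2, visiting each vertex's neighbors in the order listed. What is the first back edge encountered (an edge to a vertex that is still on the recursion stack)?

3->2

DFS from 2 (visiting each vertex's neighbors in the order listed); mark gray on enter, black on exit:
2 gray
  0 gray
    7 gray
      1 gray
        4 gray
        4 black
      1 black
      7→4: 4 black — skip
    7 black
    0→4: 4 black — skip
  0 black
  5 gray
    5→1: 1 black — skip
    5→4: 4 black — skip
    3 gray
      3→2: 2 is gray → back edge
First back edge: 3 → 2.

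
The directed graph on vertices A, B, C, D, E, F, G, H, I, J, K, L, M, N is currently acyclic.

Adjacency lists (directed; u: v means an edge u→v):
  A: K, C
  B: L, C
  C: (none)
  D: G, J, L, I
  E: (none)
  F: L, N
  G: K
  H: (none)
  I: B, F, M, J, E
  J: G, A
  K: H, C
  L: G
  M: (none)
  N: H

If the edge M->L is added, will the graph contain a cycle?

No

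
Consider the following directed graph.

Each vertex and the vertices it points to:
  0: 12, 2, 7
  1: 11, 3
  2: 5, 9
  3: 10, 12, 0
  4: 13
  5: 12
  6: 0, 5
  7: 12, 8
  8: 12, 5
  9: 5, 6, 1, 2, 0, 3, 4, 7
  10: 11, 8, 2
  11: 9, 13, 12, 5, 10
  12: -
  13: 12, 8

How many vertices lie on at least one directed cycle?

8

A vertex is on a directed cycle iff it belongs to a strongly connected component of size ≥ 2 (or has a self-loop).
The vertices on cycles are {0, 1, 2, 3, 6, 9, 10, 11} — 8 in total.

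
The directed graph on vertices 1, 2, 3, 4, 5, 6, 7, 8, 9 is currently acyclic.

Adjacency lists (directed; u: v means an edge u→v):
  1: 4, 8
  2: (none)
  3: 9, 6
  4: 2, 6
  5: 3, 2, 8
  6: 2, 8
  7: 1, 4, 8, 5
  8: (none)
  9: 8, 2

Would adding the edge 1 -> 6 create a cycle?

Adding 1→6 creates a cycle iff 6 can already reach 1.
Explore from 6: no path reaches 1. The graph stays acyclic.

No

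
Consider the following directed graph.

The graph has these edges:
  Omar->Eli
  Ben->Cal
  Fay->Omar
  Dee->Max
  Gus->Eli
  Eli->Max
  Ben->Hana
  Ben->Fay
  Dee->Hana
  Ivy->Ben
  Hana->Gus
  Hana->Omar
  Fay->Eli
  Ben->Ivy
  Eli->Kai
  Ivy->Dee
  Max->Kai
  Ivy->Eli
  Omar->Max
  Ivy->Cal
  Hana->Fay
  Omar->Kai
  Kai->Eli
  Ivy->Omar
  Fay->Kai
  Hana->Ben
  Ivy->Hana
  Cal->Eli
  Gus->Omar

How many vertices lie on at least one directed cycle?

A vertex is on a directed cycle iff it belongs to a strongly connected component of size ≥ 2 (or has a self-loop).
The vertices on cycles are {Ben, Dee, Eli, Ivy, Kai, Max, Hana} — 7 in total.

7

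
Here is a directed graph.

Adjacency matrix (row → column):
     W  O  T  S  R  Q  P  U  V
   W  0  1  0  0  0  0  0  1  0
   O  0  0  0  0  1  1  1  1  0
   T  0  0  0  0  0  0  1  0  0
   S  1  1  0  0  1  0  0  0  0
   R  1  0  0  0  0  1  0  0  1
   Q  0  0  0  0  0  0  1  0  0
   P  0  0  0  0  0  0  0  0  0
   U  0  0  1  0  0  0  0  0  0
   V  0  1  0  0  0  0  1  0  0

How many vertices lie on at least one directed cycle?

A vertex is on a directed cycle iff it belongs to a strongly connected component of size ≥ 2 (or has a self-loop).
The vertices on cycles are {O, R, V, W} — 4 in total.

4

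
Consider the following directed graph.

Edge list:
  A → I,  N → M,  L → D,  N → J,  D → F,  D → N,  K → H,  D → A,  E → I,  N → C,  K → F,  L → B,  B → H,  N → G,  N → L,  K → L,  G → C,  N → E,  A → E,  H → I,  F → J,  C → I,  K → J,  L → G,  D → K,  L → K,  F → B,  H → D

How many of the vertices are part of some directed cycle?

7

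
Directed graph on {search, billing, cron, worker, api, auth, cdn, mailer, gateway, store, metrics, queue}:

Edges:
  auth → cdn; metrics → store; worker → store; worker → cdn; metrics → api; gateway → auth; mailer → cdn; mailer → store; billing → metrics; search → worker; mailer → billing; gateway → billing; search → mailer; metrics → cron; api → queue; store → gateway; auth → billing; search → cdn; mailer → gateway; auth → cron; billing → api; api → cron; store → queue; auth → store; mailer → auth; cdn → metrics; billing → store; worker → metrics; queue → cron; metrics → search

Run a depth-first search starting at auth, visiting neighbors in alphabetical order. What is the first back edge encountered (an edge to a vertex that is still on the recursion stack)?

cdn->metrics

DFS from auth (visiting neighbors in alphabetical order); mark gray on enter, black on exit:
auth gray
  billing gray
    api gray
      cron gray
      cron black
      queue gray
        queue→cron: cron black — skip
      queue black
    api black
    metrics gray
      metrics→api: api black — skip
      metrics→cron: cron black — skip
      search gray
        cdn gray
          cdn→metrics: metrics is gray → back edge
First back edge: cdn → metrics.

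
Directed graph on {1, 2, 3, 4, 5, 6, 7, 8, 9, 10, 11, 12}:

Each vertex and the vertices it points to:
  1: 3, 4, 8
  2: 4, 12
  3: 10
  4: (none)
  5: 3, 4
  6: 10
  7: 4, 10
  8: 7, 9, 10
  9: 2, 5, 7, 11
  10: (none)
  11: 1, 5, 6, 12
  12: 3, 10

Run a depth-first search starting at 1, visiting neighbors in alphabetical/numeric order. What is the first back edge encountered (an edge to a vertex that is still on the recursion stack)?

11->1

DFS from 1 (visiting neighbors in alphabetical/numeric order); mark gray on enter, black on exit:
1 gray
  3 gray
    10 gray
    10 black
  3 black
  4 gray
  4 black
  8 gray
    7 gray
      7→4: 4 black — skip
      7→10: 10 black — skip
    7 black
    9 gray
      2 gray
        2→4: 4 black — skip
        12 gray
          12→3: 3 black — skip
          12→10: 10 black — skip
        12 black
      2 black
      5 gray
        5→3: 3 black — skip
        5→4: 4 black — skip
      5 black
      9→7: 7 black — skip
      11 gray
        11→1: 1 is gray → back edge
First back edge: 11 → 1.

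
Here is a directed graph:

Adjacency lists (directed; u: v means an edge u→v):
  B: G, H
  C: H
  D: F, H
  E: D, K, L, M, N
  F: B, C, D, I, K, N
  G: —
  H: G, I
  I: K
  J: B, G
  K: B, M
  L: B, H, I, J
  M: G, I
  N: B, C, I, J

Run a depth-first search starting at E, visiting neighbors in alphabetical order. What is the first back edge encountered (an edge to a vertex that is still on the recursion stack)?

K->B

DFS from E (visiting neighbors in alphabetical order); mark gray on enter, black on exit:
E gray
  D gray
    F gray
      B gray
        G gray
        G black
        H gray
          H→G: G black — skip
          I gray
            K gray
              K→B: B is gray → back edge
First back edge: K → B.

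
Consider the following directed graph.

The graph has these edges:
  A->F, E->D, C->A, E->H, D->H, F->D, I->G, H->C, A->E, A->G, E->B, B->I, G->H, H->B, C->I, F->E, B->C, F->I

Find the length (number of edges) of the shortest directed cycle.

4

For each vertex v, BFS finds the shortest path from v back to v.
The shortest such closed walk is A → E → B → C → A, length 4.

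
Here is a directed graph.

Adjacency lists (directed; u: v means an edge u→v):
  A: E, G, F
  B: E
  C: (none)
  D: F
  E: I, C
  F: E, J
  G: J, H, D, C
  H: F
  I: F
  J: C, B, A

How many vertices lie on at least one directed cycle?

A vertex is on a directed cycle iff it belongs to a strongly connected component of size ≥ 2 (or has a self-loop).
The vertices on cycles are {A, B, D, E, F, G, H, I, J} — 9 in total.

9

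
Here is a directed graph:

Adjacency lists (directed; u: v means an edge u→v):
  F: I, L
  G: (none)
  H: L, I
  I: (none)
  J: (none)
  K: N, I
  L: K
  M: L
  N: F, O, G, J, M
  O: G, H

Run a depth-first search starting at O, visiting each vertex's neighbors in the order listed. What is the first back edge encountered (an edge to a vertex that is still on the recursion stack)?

DFS from O (visiting each vertex's neighbors in the order listed); mark gray on enter, black on exit:
O gray
  G gray
  G black
  H gray
    L gray
      K gray
        N gray
          F gray
            I gray
            I black
            F→L: L is gray → back edge
First back edge: F → L.

F->L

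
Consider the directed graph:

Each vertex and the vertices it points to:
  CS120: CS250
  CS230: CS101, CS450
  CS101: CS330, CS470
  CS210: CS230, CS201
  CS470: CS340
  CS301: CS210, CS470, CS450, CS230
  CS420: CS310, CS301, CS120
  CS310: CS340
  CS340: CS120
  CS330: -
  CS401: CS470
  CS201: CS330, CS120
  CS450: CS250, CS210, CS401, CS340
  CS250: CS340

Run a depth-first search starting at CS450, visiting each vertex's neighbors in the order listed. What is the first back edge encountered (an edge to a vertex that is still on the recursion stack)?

DFS from CS450 (visiting each vertex's neighbors in the order listed); mark gray on enter, black on exit:
CS450 gray
  CS250 gray
    CS340 gray
      CS120 gray
        CS120→CS250: CS250 is gray → back edge
First back edge: CS120 → CS250.

CS120->CS250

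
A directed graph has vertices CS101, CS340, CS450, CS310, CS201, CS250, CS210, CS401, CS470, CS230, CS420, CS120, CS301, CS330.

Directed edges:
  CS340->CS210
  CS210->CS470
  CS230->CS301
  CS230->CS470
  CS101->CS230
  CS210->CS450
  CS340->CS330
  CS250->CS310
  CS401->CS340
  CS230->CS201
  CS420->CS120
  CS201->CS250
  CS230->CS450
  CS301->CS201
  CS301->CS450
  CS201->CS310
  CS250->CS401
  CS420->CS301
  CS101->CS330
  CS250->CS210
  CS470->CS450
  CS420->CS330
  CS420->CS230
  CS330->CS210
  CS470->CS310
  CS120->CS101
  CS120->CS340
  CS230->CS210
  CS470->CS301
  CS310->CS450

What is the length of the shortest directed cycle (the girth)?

For each vertex v, BFS finds the shortest path from v back to v.
The shortest such closed walk is CS201 → CS250 → CS210 → CS470 → CS301 → CS201, length 5.

5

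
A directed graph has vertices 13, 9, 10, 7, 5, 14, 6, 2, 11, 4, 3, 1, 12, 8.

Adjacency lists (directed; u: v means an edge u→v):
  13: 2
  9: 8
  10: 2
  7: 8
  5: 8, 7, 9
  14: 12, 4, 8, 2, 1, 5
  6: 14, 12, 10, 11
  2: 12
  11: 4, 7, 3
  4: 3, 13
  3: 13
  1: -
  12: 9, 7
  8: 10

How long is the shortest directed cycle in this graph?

For each vertex v, BFS finds the shortest path from v back to v.
The shortest such closed walk is 12 → 7 → 8 → 10 → 2 → 12, length 5.

5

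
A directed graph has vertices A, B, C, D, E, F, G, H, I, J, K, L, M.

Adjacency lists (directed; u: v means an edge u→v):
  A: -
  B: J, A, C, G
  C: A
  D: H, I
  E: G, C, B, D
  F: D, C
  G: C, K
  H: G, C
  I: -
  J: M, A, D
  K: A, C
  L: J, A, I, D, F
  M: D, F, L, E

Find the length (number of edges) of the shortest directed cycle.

3

For each vertex v, BFS finds the shortest path from v back to v.
The shortest such closed walk is M → L → J → M, length 3.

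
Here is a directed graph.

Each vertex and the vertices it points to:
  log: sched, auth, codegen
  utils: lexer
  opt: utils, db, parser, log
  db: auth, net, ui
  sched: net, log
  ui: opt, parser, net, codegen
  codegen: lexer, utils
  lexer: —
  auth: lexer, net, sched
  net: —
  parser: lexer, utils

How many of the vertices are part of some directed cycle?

6

A vertex is on a directed cycle iff it belongs to a strongly connected component of size ≥ 2 (or has a self-loop).
The vertices on cycles are {db, ui, log, opt, auth, sched} — 6 in total.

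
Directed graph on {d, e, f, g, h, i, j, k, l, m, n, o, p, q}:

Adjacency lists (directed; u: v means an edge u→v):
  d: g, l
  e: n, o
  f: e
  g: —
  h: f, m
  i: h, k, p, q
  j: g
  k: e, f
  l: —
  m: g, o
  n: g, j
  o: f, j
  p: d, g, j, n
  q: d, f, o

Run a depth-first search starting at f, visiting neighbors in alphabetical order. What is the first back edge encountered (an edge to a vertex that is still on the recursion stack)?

DFS from f (visiting neighbors in alphabetical order); mark gray on enter, black on exit:
f gray
  e gray
    n gray
      g gray
      g black
      j gray
        j→g: g black — skip
      j black
    n black
    o gray
      o→f: f is gray → back edge
First back edge: o → f.

o->f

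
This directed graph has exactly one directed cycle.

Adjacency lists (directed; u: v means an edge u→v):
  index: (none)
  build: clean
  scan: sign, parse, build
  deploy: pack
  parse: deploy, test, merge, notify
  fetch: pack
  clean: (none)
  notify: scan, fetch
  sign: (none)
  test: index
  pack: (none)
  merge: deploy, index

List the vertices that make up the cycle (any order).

DFS with gray/black marking from scan:
scan gray
  sign gray
  sign black
  parse gray
    deploy gray
      pack gray
      pack black
    deploy black
    test gray
      index gray
      index black
    test black
    merge gray
      merge→deploy: deploy black — skip
      merge→index: index black — skip
    merge black
    notify gray
      notify→scan: scan is gray → back edge
Back edge closes the cycle scan → parse → notify → scan; its vertices are {scan, parse, notify}.

scan, parse, notify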